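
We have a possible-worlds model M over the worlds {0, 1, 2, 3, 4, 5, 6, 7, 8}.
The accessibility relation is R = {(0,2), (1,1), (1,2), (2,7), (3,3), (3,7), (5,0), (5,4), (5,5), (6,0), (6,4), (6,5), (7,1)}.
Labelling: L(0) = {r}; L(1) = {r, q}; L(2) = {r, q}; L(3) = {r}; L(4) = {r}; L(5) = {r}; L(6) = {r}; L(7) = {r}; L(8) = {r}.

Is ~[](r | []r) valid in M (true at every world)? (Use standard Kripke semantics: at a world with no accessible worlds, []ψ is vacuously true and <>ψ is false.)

Let φ = ~[](r | []r). Evaluate φ at each world:
  0 (successors {2}): φ is false.
  1 (successors {1, 2}): φ is false.
  2 (successors {7}): φ is false.
  3 (successors {3, 7}): φ is false.
  4 (successors ∅): φ is false.
  5 (successors {0, 4, 5}): φ is false.
  6 (successors {0, 4, 5}): φ is false.
  7 (successors {1}): φ is false.
  8 (successors ∅): φ is false.
Detail at 0 (counterexample):
  At 0: [](r | []r) is true, so ~[](r | []r) is false.
    At 0: [](r | []r) requires r | []r at every successor {2}.
      At 2: r | []r is true.
    So [](r | []r) is true at 0.

No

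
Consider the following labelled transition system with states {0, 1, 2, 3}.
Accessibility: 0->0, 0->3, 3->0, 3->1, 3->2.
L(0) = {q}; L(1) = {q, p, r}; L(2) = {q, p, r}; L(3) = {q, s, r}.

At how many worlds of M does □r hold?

Let φ = □r. Evaluate φ at each world:
  0 (successors {0, 3}): φ is false.
  1 (successors ∅): φ is true.
  2 (successors ∅): φ is true.
  3 (successors {0, 1, 2}): φ is false.
For instance, at 0:
  At 0: □r requires r at every successor {0, 3}.
    r fails at 0, so □r is false at 0.
Satisfying worlds: {1, 2}

2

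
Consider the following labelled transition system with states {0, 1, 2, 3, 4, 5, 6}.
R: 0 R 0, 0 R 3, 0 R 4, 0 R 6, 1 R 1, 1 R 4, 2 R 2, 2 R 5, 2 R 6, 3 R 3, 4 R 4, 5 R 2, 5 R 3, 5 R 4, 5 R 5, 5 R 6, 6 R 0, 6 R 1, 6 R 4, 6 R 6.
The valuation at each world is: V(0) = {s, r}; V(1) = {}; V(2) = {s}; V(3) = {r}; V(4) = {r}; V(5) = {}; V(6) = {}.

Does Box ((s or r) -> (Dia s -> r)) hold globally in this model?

Let φ = Box ((s or r) -> (Dia s -> r)). Evaluate φ at each world:
  0 (successors {0, 3, 4, 6}): φ is true.
  1 (successors {1, 4}): φ is true.
  2 (successors {2, 5, 6}): φ is false.
  3 (successors {3}): φ is true.
  4 (successors {4}): φ is true.
  5 (successors {2, 3, 4, 5, 6}): φ is false.
  6 (successors {0, 1, 4, 6}): φ is true.
Detail at 2 (counterexample):
  At 2: Box ((s or r) -> (Dia s -> r)) requires (s or r) -> (Dia s -> r) at every successor {2, 5, 6}.
    (s or r) -> (Dia s -> r) fails at 2, so Box ((s or r) -> (Dia s -> r)) is false at 2.
      At 2: s or r is true, Dia s -> r is false, so (s or r) -> (Dia s -> r) is false.

No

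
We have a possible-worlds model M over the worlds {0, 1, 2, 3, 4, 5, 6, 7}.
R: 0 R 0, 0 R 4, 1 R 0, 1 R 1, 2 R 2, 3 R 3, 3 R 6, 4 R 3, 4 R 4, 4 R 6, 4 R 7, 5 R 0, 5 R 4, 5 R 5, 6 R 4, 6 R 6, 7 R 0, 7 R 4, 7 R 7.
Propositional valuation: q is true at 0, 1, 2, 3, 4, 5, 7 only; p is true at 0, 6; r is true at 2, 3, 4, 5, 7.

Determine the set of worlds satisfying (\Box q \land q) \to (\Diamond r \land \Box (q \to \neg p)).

Let φ = (\Box q \land q) \to (\Diamond r \land \Box (q \to \neg p)). Evaluate φ at each world:
  0 (successors {0, 4}): φ is false.
  1 (successors {0, 1}): φ is false.
  2 (successors {2}): φ is true.
  3 (successors {3, 6}): φ is true.
  4 (successors {3, 4, 6, 7}): φ is true.
  5 (successors {0, 4, 5}): φ is false.
  6 (successors {4, 6}): φ is true.
  7 (successors {0, 4, 7}): φ is false.
For instance, at 0:
  At 0: \Box q \land q is true, \Diamond r \land \Box (q \to \neg p) is false, so (\Box q \land q) \to (\Diamond r \land \Box (q \to \neg p)) is false.
    At 0: \Box q is true, q is true, so \Box q \land q is true.
      At 0: \Box q requires q at every successor {0, 4}.
        At 0: q is true.
        At 4: q is true.
      So \Box q is true at 0.
    At 0: \Diamond r is true, \Box (q \to \neg p) is false, so \Diamond r \land \Box (q \to \neg p) is false.
      At 0: \Diamond r requires r at some successor in {0, 4}.
        r holds at 4, so \Diamond r is true at 0.
      At 0: \Box (q \to \neg p) requires q \to \neg p at every successor {0, 4}.
        q \to \neg p fails at 0, so \Box (q \to \neg p) is false at 0.
Satisfying worlds: {2, 3, 4, 6}

2, 3, 4, 6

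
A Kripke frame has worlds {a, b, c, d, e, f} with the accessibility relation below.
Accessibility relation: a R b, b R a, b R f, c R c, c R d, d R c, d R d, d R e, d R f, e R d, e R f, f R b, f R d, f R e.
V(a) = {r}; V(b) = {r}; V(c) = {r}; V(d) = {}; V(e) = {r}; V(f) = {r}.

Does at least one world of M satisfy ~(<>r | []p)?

Let φ = ~(<>r | []p). Evaluate φ at each world:
  a (successors {b}): φ is false.
  b (successors {a, f}): φ is false.
  c (successors {c, d}): φ is false.
  d (successors {c, d, e, f}): φ is false.
  e (successors {d, f}): φ is false.
  f (successors {b, d, e}): φ is false.
For instance, at b:
  At b: <>r | []p is true, so ~(<>r | []p) is false.
    At b: <>r is true, []p is false, so <>r | []p is true.
      At b: <>r requires r at some successor in {a, f}.
        r holds at a, so <>r is true at b.
      At b: []p requires p at every successor {a, f}.
        p fails at a, so []p is false at b.

No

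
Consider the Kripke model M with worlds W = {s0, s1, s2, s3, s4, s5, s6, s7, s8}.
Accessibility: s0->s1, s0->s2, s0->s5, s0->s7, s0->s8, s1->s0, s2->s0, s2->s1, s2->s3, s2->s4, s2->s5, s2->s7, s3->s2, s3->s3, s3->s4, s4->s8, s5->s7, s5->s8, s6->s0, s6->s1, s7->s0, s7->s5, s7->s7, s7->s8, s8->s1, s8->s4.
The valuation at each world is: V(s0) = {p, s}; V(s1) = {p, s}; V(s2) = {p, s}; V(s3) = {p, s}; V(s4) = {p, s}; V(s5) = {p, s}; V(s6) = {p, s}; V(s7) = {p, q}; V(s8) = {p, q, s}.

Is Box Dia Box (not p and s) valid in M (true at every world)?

No

Let φ = Box Dia Box (not p and s). Evaluate φ at each world:
  s0 (successors {s1, s2, s5, s7, s8}): φ is false.
  s1 (successors {s0}): φ is false.
  s2 (successors {s0, s1, s3, s4, s5, s7}): φ is false.
  s3 (successors {s2, s3, s4}): φ is false.
  s4 (successors {s8}): φ is false.
  s5 (successors {s7, s8}): φ is false.
  s6 (successors {s0, s1}): φ is false.
  s7 (successors {s0, s5, s7, s8}): φ is false.
  s8 (successors {s1, s4}): φ is false.
Detail at s0 (counterexample):
  At s0: Box Dia Box (not p and s) requires Dia Box (not p and s) at every successor {s1, s2, s5, s7, s8}.
    Dia Box (not p and s) fails at s1, so Box Dia Box (not p and s) is false at s0.
      At s1: Dia Box (not p and s) requires Box (not p and s) at some successor in {s0}.
        At s0: Box (not p and s) is false.
      So Dia Box (not p and s) is false at s1.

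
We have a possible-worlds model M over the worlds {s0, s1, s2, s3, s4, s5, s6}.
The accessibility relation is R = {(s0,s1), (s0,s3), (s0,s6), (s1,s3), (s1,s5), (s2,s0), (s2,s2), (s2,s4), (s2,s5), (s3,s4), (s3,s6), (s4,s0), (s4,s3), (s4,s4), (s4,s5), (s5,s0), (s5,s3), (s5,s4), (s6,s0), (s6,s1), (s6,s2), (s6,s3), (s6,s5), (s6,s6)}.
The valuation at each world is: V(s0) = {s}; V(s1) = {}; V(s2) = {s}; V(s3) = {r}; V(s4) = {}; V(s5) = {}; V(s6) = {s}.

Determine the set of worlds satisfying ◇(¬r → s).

s0, s1, s2, s3, s4, s5, s6

Let φ = ◇(¬r → s). Evaluate φ at each world:
  s0 (successors {s1, s3, s6}): φ is true.
  s1 (successors {s3, s5}): φ is true.
  s2 (successors {s0, s2, s4, s5}): φ is true.
  s3 (successors {s4, s6}): φ is true.
  s4 (successors {s0, s3, s4, s5}): φ is true.
  s5 (successors {s0, s3, s4}): φ is true.
  s6 (successors {s0, s1, s2, s3, s5, s6}): φ is true.
For instance, at s2:
  At s2: ◇(¬r → s) requires ¬r → s at some successor in {s0, s2, s4, s5}.
    ¬r → s holds at s0, so ◇(¬r → s) is true at s2.
Satisfying worlds: {s0, s1, s2, s3, s4, s5, s6}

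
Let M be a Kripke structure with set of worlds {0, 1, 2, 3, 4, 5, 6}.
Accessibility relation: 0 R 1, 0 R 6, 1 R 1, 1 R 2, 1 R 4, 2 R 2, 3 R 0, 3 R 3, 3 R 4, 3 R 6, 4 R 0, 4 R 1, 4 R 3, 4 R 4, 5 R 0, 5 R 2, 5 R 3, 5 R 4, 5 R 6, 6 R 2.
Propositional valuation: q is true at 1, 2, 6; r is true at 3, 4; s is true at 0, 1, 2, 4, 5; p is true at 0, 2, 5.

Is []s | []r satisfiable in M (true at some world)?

Yes

Let φ = []s | []r. Evaluate φ at each world:
  0 (successors {1, 6}): φ is false.
  1 (successors {1, 2, 4}): φ is true.
  2 (successors {2}): φ is true.
  3 (successors {0, 3, 4, 6}): φ is false.
  4 (successors {0, 1, 3, 4}): φ is false.
  5 (successors {0, 2, 3, 4, 6}): φ is false.
  6 (successors {2}): φ is true.
Detail at 1 (witness):
  At 1: []s is true, []r is false, so []s | []r is true.
    At 1: []s requires s at every successor {1, 2, 4}.
      At 1: s is true.
      At 2: s is true.
      At 4: s is true.
    So []s is true at 1.
    At 1: []r requires r at every successor {1, 2, 4}.
      r fails at 1, so []r is false at 1.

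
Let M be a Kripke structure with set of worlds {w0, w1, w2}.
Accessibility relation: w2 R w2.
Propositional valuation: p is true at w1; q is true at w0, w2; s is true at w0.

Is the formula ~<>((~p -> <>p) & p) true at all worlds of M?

Yes

Let φ = ~<>((~p -> <>p) & p). Evaluate φ at each world:
  w0 (successors ∅): φ is true.
  w1 (successors ∅): φ is true.
  w2 (successors {w2}): φ is true.
For instance, at w2:
  At w2: <>((~p -> <>p) & p) is false, so ~<>((~p -> <>p) & p) is true.
    At w2: <>((~p -> <>p) & p) requires (~p -> <>p) & p at some successor in {w2}.
      At w2: (~p -> <>p) & p is false.
    So <>((~p -> <>p) & p) is false at w2.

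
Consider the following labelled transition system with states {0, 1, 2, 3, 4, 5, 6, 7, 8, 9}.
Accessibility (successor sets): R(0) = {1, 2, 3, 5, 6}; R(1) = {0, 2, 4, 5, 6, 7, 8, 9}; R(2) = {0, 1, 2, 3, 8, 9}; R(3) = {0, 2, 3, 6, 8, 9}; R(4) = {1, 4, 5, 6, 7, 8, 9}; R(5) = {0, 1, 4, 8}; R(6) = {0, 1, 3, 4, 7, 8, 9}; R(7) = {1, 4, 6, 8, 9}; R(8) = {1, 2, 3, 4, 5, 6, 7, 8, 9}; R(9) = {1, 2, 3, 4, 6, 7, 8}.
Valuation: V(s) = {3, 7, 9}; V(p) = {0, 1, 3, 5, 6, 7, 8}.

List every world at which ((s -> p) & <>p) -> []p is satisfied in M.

9

Recall that []ψ holds at a world iff ψ holds at every accessible world, and <>ψ holds iff ψ holds at some accessible world.
Let φ = ((s -> p) & <>p) -> []p. Evaluate φ at each world:
  0 (successors {1, 2, 3, 5, 6}): φ is false.
  1 (successors {0, 2, 4, 5, 6, 7, 8, 9}): φ is false.
  2 (successors {0, 1, 2, 3, 8, 9}): φ is false.
  3 (successors {0, 2, 3, 6, 8, 9}): φ is false.
  4 (successors {1, 4, 5, 6, 7, 8, 9}): φ is false.
  5 (successors {0, 1, 4, 8}): φ is false.
  6 (successors {0, 1, 3, 4, 7, 8, 9}): φ is false.
  7 (successors {1, 4, 6, 8, 9}): φ is false.
  8 (successors {1, 2, 3, 4, 5, 6, 7, 8, 9}): φ is false.
  9 (successors {1, 2, 3, 4, 6, 7, 8}): φ is true.
For instance, at 6:
  At 6: (s -> p) & <>p is true, []p is false, so ((s -> p) & <>p) -> []p is false.
    At 6: s -> p is true, <>p is true, so (s -> p) & <>p is true.
      At 6: <>p requires p at some successor in {0, 1, 3, 4, 7, 8, 9}.
        p holds at 0, so <>p is true at 6.
    At 6: []p requires p at every successor {0, 1, 3, 4, 7, 8, 9}.
      p fails at 4, so []p is false at 6.
Satisfying worlds: {9}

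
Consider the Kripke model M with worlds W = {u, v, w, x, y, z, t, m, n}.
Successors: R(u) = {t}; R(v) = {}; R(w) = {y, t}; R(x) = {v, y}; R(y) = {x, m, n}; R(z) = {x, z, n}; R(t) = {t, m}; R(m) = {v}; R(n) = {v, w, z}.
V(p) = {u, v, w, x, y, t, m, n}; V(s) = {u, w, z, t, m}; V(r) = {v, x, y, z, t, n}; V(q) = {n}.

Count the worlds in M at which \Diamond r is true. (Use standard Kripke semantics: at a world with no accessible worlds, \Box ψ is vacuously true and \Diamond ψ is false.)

Let φ = \Diamond r. Evaluate φ at each world:
  u (successors {t}): φ is true.
  v (successors ∅): φ is false.
  w (successors {y, t}): φ is true.
  x (successors {v, y}): φ is true.
  y (successors {x, m, n}): φ is true.
  z (successors {x, z, n}): φ is true.
  t (successors {t, m}): φ is true.
  m (successors {v}): φ is true.
  n (successors {v, w, z}): φ is true.
For instance, at u:
  At u: \Diamond r requires r at some successor in {t}.
    r holds at t, so \Diamond r is true at u.
Satisfying worlds: {u, w, x, y, z, t, m, n}

8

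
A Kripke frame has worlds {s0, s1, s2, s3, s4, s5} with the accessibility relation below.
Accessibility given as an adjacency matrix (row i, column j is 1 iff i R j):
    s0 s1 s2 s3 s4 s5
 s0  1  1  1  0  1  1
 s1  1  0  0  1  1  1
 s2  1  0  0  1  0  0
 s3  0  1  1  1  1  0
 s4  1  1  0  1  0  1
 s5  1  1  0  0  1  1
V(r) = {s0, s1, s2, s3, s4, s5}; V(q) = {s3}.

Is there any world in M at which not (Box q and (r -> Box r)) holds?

Yes

Let φ = not (Box q and (r -> Box r)). Evaluate φ at each world:
  s0 (successors {s0, s1, s2, s4, s5}): φ is true.
  s1 (successors {s0, s3, s4, s5}): φ is true.
  s2 (successors {s0, s3}): φ is true.
  s3 (successors {s1, s2, s3, s4}): φ is true.
  s4 (successors {s0, s1, s3, s5}): φ is true.
  s5 (successors {s0, s1, s4, s5}): φ is true.
Detail at s0 (witness):
  At s0: Box q and (r -> Box r) is false, so not (Box q and (r -> Box r)) is true.
    At s0: Box q is false, r -> Box r is true, so Box q and (r -> Box r) is false.
      At s0: Box q requires q at every successor {s0, s1, s2, s4, s5}.
        q fails at s0, so Box q is false at s0.
      At s0: r is true, Box r is true, so r -> Box r is true.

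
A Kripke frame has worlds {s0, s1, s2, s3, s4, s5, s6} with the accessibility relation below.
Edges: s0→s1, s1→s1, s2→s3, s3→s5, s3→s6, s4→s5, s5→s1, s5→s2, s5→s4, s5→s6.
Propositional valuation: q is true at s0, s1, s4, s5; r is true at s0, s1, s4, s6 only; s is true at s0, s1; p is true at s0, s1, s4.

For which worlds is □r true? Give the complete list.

Let φ = □r. Evaluate φ at each world:
  s0 (successors {s1}): φ is true.
  s1 (successors {s1}): φ is true.
  s2 (successors {s3}): φ is false.
  s3 (successors {s5, s6}): φ is false.
  s4 (successors {s5}): φ is false.
  s5 (successors {s1, s2, s4, s6}): φ is false.
  s6 (successors ∅): φ is true.
For instance, at s0:
  At s0: □r requires r at every successor {s1}.
    At s1: r is true.
  So □r is true at s0.
Satisfying worlds: {s0, s1, s6}

s0, s1, s6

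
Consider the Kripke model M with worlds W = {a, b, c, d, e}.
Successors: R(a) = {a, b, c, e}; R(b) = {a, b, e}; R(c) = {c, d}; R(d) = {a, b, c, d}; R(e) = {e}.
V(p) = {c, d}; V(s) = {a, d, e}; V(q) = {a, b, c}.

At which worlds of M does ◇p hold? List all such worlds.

a, c, d

Let φ = ◇p. Evaluate φ at each world:
  a (successors {a, b, c, e}): φ is true.
  b (successors {a, b, e}): φ is false.
  c (successors {c, d}): φ is true.
  d (successors {a, b, c, d}): φ is true.
  e (successors {e}): φ is false.
For instance, at a:
  At a: ◇p requires p at some successor in {a, b, c, e}.
    p holds at c, so ◇p is true at a.
Satisfying worlds: {a, c, d}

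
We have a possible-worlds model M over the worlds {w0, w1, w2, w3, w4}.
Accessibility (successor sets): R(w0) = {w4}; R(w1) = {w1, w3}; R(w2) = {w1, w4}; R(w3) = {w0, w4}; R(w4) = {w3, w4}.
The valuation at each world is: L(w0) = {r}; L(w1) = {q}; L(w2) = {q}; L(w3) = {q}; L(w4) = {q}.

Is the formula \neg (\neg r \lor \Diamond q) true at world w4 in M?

At w4: \neg r \lor \Diamond q is true, so \neg (\neg r \lor \Diamond q) is false.
  At w4: \neg r is true, \Diamond q is true, so \neg r \lor \Diamond q is true.
    At w4: \Diamond q requires q at some successor in {w3, w4}.
      q holds at w3, so \Diamond q is true at w4.

No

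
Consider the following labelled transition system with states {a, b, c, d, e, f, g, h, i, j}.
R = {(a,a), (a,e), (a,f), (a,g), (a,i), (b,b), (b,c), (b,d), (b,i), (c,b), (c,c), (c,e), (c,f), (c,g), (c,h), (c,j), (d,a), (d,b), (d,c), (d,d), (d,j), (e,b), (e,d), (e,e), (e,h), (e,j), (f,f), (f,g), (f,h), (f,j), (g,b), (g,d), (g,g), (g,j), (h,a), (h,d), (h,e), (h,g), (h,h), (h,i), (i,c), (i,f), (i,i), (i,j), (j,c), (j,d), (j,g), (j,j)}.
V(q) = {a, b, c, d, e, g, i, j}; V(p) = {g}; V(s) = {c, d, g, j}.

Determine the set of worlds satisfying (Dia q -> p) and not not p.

Recall that Dia ψ holds at a world iff ψ holds at some accessible world.
Let φ = (Dia q -> p) and not not p. Evaluate φ at each world:
  a (successors {a, e, f, g, i}): φ is false.
  b (successors {b, c, d, i}): φ is false.
  c (successors {b, c, e, f, g, h, j}): φ is false.
  d (successors {a, b, c, d, j}): φ is false.
  e (successors {b, d, e, h, j}): φ is false.
  f (successors {f, g, h, j}): φ is false.
  g (successors {b, d, g, j}): φ is true.
  h (successors {a, d, e, g, h, i}): φ is false.
  i (successors {c, f, i, j}): φ is false.
  j (successors {c, d, g, j}): φ is false.
For instance, at i:
  At i: Dia q -> p is false, not not p is false, so (Dia q -> p) and not not p is false.
    At i: Dia q is true, p is false, so Dia q -> p is false.
      At i: Dia q requires q at some successor in {c, f, i, j}.
        q holds at c, so Dia q is true at i.
Satisfying worlds: {g}

g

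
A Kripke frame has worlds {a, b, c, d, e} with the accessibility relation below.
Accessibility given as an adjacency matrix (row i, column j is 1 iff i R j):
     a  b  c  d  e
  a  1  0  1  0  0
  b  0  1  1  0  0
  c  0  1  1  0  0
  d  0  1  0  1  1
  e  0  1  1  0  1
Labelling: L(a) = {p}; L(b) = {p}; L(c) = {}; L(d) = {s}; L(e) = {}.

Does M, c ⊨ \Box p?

Recall that \Box ψ holds at a world iff ψ holds at every accessible world, and \Diamond ψ holds iff ψ holds at some accessible world.
At c: \Box p requires p at every successor {b, c}.
  p fails at c, so \Box p is false at c.

No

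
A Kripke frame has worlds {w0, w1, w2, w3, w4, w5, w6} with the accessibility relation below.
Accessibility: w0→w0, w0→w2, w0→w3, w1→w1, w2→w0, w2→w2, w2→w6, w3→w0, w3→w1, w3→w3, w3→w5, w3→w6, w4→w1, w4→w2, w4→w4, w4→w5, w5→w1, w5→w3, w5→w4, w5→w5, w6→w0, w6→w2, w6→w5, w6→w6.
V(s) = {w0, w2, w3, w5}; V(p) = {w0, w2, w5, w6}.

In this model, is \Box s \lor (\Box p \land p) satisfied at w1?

Recall that \Box ψ holds at a world iff ψ holds at every accessible world, and \Diamond ψ holds iff ψ holds at some accessible world.
At w1: \Box s is false, \Box p \land p is false, so \Box s \lor (\Box p \land p) is false.
  At w1: \Box s requires s at every successor {w1}.
    s fails at w1, so \Box s is false at w1.
  At w1: \Box p is false, p is false, so \Box p \land p is false.
    At w1: \Box p requires p at every successor {w1}.
      p fails at w1, so \Box p is false at w1.

No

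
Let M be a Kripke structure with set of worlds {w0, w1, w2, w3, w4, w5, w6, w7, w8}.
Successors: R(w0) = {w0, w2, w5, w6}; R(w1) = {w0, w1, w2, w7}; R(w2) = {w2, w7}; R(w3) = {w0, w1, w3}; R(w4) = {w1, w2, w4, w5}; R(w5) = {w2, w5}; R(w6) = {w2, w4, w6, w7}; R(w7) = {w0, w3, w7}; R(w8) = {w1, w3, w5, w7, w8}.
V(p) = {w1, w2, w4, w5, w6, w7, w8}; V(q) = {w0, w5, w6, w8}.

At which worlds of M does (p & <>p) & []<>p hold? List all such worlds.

Let φ = (p & <>p) & []<>p. Evaluate φ at each world:
  w0 (successors {w0, w2, w5, w6}): φ is false.
  w1 (successors {w0, w1, w2, w7}): φ is true.
  w2 (successors {w2, w7}): φ is true.
  w3 (successors {w0, w1, w3}): φ is false.
  w4 (successors {w1, w2, w4, w5}): φ is true.
  w5 (successors {w2, w5}): φ is true.
  w6 (successors {w2, w4, w6, w7}): φ is true.
  w7 (successors {w0, w3, w7}): φ is true.
  w8 (successors {w1, w3, w5, w7, w8}): φ is true.
For instance, at w5:
  At w5: p & <>p is true, []<>p is true, so (p & <>p) & []<>p is true.
    At w5: p is true, <>p is true, so p & <>p is true.
      At w5: <>p requires p at some successor in {w2, w5}.
        p holds at w2, so <>p is true at w5.
    At w5: []<>p requires <>p at every successor {w2, w5}.
      At w2: <>p is true.
      At w5: <>p is true.
    So []<>p is true at w5.
Satisfying worlds: {w1, w2, w4, w5, w6, w7, w8}

w1, w2, w4, w5, w6, w7, w8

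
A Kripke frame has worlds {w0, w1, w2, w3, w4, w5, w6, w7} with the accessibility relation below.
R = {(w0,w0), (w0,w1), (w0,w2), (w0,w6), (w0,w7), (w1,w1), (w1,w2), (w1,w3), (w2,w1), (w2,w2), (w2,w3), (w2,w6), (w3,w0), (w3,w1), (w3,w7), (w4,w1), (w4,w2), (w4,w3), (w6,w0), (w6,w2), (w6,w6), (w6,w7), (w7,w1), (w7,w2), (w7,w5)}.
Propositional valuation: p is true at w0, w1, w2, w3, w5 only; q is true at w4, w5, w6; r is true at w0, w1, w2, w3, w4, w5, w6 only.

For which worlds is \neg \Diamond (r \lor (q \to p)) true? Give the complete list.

Let φ = \neg \Diamond (r \lor (q \to p)). Evaluate φ at each world:
  w0 (successors {w0, w1, w2, w6, w7}): φ is false.
  w1 (successors {w1, w2, w3}): φ is false.
  w2 (successors {w1, w2, w3, w6}): φ is false.
  w3 (successors {w0, w1, w7}): φ is false.
  w4 (successors {w1, w2, w3}): φ is false.
  w5 (successors ∅): φ is true.
  w6 (successors {w0, w2, w6, w7}): φ is false.
  w7 (successors {w1, w2, w5}): φ is false.
For instance, at w7:
  At w7: \Diamond (r \lor (q \to p)) is true, so \neg \Diamond (r \lor (q \to p)) is false.
    At w7: \Diamond (r \lor (q \to p)) requires r \lor (q \to p) at some successor in {w1, w2, w5}.
      r \lor (q \to p) holds at w1, so \Diamond (r \lor (q \to p)) is true at w7.
Satisfying worlds: {w5}

w5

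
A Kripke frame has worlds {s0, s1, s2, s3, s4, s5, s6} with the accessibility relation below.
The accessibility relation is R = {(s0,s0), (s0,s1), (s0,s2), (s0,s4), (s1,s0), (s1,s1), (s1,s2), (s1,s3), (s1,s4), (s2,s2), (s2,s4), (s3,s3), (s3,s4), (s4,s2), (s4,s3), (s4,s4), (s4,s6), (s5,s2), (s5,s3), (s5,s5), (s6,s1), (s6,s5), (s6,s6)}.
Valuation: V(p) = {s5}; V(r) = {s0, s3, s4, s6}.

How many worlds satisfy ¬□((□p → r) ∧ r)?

6

Let φ = ¬□((□p → r) ∧ r). Evaluate φ at each world:
  s0 (successors {s0, s1, s2, s4}): φ is true.
  s1 (successors {s0, s1, s2, s3, s4}): φ is true.
  s2 (successors {s2, s4}): φ is true.
  s3 (successors {s3, s4}): φ is false.
  s4 (successors {s2, s3, s4, s6}): φ is true.
  s5 (successors {s2, s3, s5}): φ is true.
  s6 (successors {s1, s5, s6}): φ is true.
For instance, at s1:
  At s1: □((□p → r) ∧ r) is false, so ¬□((□p → r) ∧ r) is true.
    At s1: □((□p → r) ∧ r) requires (□p → r) ∧ r at every successor {s0, s1, s2, s3, s4}.
      (□p → r) ∧ r fails at s1, so □((□p → r) ∧ r) is false at s1.
Satisfying worlds: {s0, s1, s2, s4, s5, s6}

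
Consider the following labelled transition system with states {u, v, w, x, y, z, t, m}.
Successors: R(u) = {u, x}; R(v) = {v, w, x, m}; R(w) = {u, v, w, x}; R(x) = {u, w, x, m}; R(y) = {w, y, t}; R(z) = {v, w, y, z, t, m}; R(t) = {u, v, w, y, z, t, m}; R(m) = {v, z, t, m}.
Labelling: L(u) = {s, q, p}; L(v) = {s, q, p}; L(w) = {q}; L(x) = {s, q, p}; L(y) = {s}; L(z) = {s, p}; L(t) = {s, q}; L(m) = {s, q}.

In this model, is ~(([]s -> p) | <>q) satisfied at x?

No

Recall that []ψ holds at a world iff ψ holds at every accessible world, and <>ψ holds iff ψ holds at some accessible world.
At x: ([]s -> p) | <>q is true, so ~(([]s -> p) | <>q) is false.
  At x: []s -> p is true, <>q is true, so ([]s -> p) | <>q is true.
    At x: []s is false, p is true, so []s -> p is true.
      At x: []s requires s at every successor {u, w, x, m}.
        s fails at w, so []s is false at x.
    At x: <>q requires q at some successor in {u, w, x, m}.
      q holds at u, so <>q is true at x.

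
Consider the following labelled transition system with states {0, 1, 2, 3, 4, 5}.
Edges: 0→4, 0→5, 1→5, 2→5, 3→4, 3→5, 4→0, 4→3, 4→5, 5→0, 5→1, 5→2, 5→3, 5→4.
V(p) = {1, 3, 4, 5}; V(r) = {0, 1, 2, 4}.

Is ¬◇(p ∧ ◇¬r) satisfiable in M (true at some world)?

Let φ = ¬◇(p ∧ ◇¬r). Evaluate φ at each world:
  0 (successors {4, 5}): φ is false.
  1 (successors {5}): φ is false.
  2 (successors {5}): φ is false.
  3 (successors {4, 5}): φ is false.
  4 (successors {0, 3, 5}): φ is false.
  5 (successors {0, 1, 2, 3, 4}): φ is false.
For instance, at 3:
  At 3: ◇(p ∧ ◇¬r) is true, so ¬◇(p ∧ ◇¬r) is false.
    At 3: ◇(p ∧ ◇¬r) requires p ∧ ◇¬r at some successor in {4, 5}.
      p ∧ ◇¬r holds at 4, so ◇(p ∧ ◇¬r) is true at 3.

No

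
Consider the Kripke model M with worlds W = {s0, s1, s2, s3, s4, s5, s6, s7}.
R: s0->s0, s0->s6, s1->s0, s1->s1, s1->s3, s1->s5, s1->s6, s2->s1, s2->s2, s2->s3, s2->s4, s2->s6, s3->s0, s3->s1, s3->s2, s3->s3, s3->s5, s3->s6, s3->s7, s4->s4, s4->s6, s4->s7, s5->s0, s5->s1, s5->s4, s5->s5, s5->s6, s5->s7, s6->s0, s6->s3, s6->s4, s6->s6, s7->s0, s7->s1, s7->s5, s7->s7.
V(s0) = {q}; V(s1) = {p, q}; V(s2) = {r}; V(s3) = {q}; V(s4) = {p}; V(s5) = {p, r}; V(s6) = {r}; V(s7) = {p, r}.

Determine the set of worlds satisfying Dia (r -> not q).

Let φ = Dia (r -> not q). Evaluate φ at each world:
  s0 (successors {s0, s6}): φ is true.
  s1 (successors {s0, s1, s3, s5, s6}): φ is true.
  s2 (successors {s1, s2, s3, s4, s6}): φ is true.
  s3 (successors {s0, s1, s2, s3, s5, s6, s7}): φ is true.
  s4 (successors {s4, s6, s7}): φ is true.
  s5 (successors {s0, s1, s4, s5, s6, s7}): φ is true.
  s6 (successors {s0, s3, s4, s6}): φ is true.
  s7 (successors {s0, s1, s5, s7}): φ is true.
For instance, at s1:
  At s1: Dia (r -> not q) requires r -> not q at some successor in {s0, s1, s3, s5, s6}.
    r -> not q holds at s0, so Dia (r -> not q) is true at s1.
Satisfying worlds: {s0, s1, s2, s3, s4, s5, s6, s7}

s0, s1, s2, s3, s4, s5, s6, s7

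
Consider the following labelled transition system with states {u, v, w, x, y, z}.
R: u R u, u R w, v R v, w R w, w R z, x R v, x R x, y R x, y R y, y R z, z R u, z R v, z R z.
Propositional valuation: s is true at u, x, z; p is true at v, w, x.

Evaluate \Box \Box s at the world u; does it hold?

At u: \Box \Box s requires \Box s at every successor {u, w}.
  \Box s fails at u, so \Box \Box s is false at u.
    At u: \Box s requires s at every successor {u, w}.
      s fails at w, so \Box s is false at u.

No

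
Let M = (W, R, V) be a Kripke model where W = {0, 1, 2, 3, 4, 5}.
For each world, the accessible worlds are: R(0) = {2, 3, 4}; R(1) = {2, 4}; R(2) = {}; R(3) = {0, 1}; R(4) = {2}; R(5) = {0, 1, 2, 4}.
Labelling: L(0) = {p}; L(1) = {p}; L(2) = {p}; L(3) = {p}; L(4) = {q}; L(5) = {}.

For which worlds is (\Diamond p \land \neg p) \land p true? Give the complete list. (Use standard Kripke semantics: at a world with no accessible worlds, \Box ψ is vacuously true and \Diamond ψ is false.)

Let φ = (\Diamond p \land \neg p) \land p. Evaluate φ at each world:
  0 (successors {2, 3, 4}): φ is false.
  1 (successors {2, 4}): φ is false.
  2 (successors ∅): φ is false.
  3 (successors {0, 1}): φ is false.
  4 (successors {2}): φ is false.
  5 (successors {0, 1, 2, 4}): φ is false.
For instance, at 4:
  At 4: \Diamond p \land \neg p is true, p is false, so (\Diamond p \land \neg p) \land p is false.
    At 4: \Diamond p is true, \neg p is true, so \Diamond p \land \neg p is true.
      At 4: \Diamond p requires p at some successor in {2}.
        p holds at 2, so \Diamond p is true at 4.
Satisfying worlds: none.

none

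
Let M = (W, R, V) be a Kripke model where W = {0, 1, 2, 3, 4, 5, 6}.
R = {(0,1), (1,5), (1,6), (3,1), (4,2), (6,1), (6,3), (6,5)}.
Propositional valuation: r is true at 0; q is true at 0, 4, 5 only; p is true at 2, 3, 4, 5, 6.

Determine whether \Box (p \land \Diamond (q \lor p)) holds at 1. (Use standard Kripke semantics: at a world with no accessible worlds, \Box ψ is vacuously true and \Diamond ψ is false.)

No

At 1: \Box (p \land \Diamond (q \lor p)) requires p \land \Diamond (q \lor p) at every successor {5, 6}.
  p \land \Diamond (q \lor p) fails at 5, so \Box (p \land \Diamond (q \lor p)) is false at 1.
    At 5: p is true, \Diamond (q \lor p) is false, so p \land \Diamond (q \lor p) is false.
      At 5: no accessible worlds, so \Diamond (q \lor p) is false.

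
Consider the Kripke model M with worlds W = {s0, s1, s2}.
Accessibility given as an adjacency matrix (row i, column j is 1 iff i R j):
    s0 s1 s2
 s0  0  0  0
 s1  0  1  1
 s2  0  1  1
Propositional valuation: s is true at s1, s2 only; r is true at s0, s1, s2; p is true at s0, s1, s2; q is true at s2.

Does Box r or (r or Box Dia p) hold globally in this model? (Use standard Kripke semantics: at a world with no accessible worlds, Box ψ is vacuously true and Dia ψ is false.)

Let φ = Box r or (r or Box Dia p). Evaluate φ at each world:
  s0 (successors ∅): φ is true.
  s1 (successors {s1, s2}): φ is true.
  s2 (successors {s1, s2}): φ is true.
For instance, at s2:
  At s2: Box r is true, r or Box Dia p is true, so Box r or (r or Box Dia p) is true.
    At s2: Box r requires r at every successor {s1, s2}.
      At s1: r is true.
      At s2: r is true.
    So Box r is true at s2.
    At s2: r is true, Box Dia p is true, so r or Box Dia p is true.
      At s2: Box Dia p requires Dia p at every successor {s1, s2}.
        At s1: Dia p is true.
        At s2: Dia p is true.
      So Box Dia p is true at s2.

Yes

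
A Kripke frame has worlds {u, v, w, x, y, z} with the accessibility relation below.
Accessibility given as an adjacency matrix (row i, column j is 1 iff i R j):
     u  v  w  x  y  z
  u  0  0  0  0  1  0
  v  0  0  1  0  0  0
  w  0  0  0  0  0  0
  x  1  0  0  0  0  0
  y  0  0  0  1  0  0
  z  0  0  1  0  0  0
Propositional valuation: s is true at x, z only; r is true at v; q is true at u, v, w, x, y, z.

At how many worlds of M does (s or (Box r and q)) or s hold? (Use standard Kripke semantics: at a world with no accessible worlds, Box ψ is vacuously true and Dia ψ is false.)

3

Let φ = (s or (Box r and q)) or s. Evaluate φ at each world:
  u (successors {y}): φ is false.
  v (successors {w}): φ is false.
  w (successors ∅): φ is true.
  x (successors {u}): φ is true.
  y (successors {x}): φ is false.
  z (successors {w}): φ is true.
For instance, at x:
  At x: s or (Box r and q) is true, s is true, so (s or (Box r and q)) or s is true.
    At x: s is true, Box r and q is false, so s or (Box r and q) is true.
      At x: Box r is false, q is true, so Box r and q is false.
Satisfying worlds: {w, x, z}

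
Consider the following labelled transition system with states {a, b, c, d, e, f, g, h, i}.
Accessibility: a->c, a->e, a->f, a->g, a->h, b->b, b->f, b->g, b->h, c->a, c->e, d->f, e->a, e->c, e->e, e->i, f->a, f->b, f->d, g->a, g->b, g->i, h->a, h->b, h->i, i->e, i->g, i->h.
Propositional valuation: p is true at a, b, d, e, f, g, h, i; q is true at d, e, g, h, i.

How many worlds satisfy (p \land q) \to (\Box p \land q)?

8

Recall that \Box ψ holds at a world iff ψ holds at every accessible world, and \Diamond ψ holds iff ψ holds at some accessible world.
Let φ = (p \land q) \to (\Box p \land q). Evaluate φ at each world:
  a (successors {c, e, f, g, h}): φ is true.
  b (successors {b, f, g, h}): φ is true.
  c (successors {a, e}): φ is true.
  d (successors {f}): φ is true.
  e (successors {a, c, e, i}): φ is false.
  f (successors {a, b, d}): φ is true.
  g (successors {a, b, i}): φ is true.
  h (successors {a, b, i}): φ is true.
  i (successors {e, g, h}): φ is true.
For instance, at c:
  At c: p \land q is false, \Box p \land q is false, so (p \land q) \to (\Box p \land q) is true.
    At c: \Box p is true, q is false, so \Box p \land q is false.
      At c: \Box p requires p at every successor {a, e}.
        At a: p is true.
        At e: p is true.
      So \Box p is true at c.
Satisfying worlds: {a, b, c, d, f, g, h, i}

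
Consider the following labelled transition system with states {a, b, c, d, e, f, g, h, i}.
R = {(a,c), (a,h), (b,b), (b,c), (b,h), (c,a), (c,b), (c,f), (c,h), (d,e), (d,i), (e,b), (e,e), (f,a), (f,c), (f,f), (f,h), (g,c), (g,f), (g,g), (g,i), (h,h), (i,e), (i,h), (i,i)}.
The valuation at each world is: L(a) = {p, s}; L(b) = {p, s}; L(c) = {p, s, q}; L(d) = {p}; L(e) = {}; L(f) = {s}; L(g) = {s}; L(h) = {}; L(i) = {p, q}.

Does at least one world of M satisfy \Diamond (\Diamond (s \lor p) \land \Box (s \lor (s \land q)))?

Let φ = \Diamond (\Diamond (s \lor p) \land \Box (s \lor (s \land q))). Evaluate φ at each world:
  a (successors {c, h}): φ is false.
  b (successors {b, c, h}): φ is false.
  c (successors {a, b, f, h}): φ is false.
  d (successors {e, i}): φ is false.
  e (successors {b, e}): φ is false.
  f (successors {a, c, f, h}): φ is false.
  g (successors {c, f, g, i}): φ is false.
  h (successors {h}): φ is false.
  i (successors {e, h, i}): φ is false.
For instance, at a:
  At a: \Diamond (\Diamond (s \lor p) \land \Box (s \lor (s \land q))) requires \Diamond (s \lor p) \land \Box (s \lor (s \land q)) at some successor in {c, h}.
    At c: \Diamond (s \lor p) \land \Box (s \lor (s \land q)) is false.
    At h: \Diamond (s \lor p) \land \Box (s \lor (s \land q)) is false.
  So \Diamond (\Diamond (s \lor p) \land \Box (s \lor (s \land q))) is false at a.

No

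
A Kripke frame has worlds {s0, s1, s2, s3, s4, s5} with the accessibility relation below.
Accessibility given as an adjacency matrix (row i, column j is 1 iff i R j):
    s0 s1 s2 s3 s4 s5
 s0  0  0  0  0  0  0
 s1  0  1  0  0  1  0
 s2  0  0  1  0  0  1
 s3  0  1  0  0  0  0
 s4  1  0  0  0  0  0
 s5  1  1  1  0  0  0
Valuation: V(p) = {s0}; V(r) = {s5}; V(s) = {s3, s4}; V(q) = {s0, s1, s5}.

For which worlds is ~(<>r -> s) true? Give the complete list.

s2

Let φ = ~(<>r -> s). Evaluate φ at each world:
  s0 (successors ∅): φ is false.
  s1 (successors {s1, s4}): φ is false.
  s2 (successors {s2, s5}): φ is true.
  s3 (successors {s1}): φ is false.
  s4 (successors {s0}): φ is false.
  s5 (successors {s0, s1, s2}): φ is false.
For instance, at s2:
  At s2: <>r -> s is false, so ~(<>r -> s) is true.
    At s2: <>r is true, s is false, so <>r -> s is false.
      At s2: <>r requires r at some successor in {s2, s5}.
        r holds at s5, so <>r is true at s2.
Satisfying worlds: {s2}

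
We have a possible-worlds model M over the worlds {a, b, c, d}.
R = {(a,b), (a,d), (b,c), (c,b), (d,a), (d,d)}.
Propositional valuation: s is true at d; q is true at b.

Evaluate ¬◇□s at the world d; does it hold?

Yes

Recall that □ψ holds at a world iff ψ holds at every accessible world, and ◇ψ holds iff ψ holds at some accessible world.
At d: ◇□s is false, so ¬◇□s is true.
  At d: ◇□s requires □s at some successor in {a, d}.
    At a: □s is false.
    At d: □s is false.
  So ◇□s is false at d.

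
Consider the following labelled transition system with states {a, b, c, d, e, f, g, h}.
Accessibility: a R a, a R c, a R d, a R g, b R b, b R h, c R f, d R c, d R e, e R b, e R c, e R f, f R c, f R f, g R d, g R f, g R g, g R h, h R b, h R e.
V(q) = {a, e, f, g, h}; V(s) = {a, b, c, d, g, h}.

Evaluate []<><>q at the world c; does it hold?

Recall that []ψ holds at a world iff ψ holds at every accessible world, and <>ψ holds iff ψ holds at some accessible world.
At c: []<><>q requires <><>q at every successor {f}.
    At f: <><>q requires <>q at some successor in {c, f}.
      <>q holds at c, so <><>q is true at f.
So []<><>q is true at c.

Yes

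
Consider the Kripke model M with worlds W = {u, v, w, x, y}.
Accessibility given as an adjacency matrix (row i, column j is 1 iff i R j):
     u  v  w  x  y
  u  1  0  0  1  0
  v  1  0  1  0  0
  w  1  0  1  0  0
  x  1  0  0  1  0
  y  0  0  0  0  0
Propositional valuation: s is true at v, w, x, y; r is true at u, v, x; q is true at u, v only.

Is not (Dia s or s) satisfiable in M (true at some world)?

Let φ = not (Dia s or s). Evaluate φ at each world:
  u (successors {u, x}): φ is false.
  v (successors {u, w}): φ is false.
  w (successors {u, w}): φ is false.
  x (successors {u, x}): φ is false.
  y (successors ∅): φ is false.
For instance, at v:
  At v: Dia s or s is true, so not (Dia s or s) is false.
    At v: Dia s is true, s is true, so Dia s or s is true.
      At v: Dia s requires s at some successor in {u, w}.
        s holds at w, so Dia s is true at v.

No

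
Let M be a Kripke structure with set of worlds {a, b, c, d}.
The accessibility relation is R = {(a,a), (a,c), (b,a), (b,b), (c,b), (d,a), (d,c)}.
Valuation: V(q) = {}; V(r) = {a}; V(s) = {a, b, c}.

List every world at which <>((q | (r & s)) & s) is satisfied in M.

a, b, d

Recall that <>ψ holds at a world iff ψ holds at some accessible world.
Let φ = <>((q | (r & s)) & s). Evaluate φ at each world:
  a (successors {a, c}): φ is true.
  b (successors {a, b}): φ is true.
  c (successors {b}): φ is false.
  d (successors {a, c}): φ is true.
For instance, at d:
  At d: <>((q | (r & s)) & s) requires (q | (r & s)) & s at some successor in {a, c}.
    (q | (r & s)) & s holds at a, so <>((q | (r & s)) & s) is true at d.
Satisfying worlds: {a, b, d}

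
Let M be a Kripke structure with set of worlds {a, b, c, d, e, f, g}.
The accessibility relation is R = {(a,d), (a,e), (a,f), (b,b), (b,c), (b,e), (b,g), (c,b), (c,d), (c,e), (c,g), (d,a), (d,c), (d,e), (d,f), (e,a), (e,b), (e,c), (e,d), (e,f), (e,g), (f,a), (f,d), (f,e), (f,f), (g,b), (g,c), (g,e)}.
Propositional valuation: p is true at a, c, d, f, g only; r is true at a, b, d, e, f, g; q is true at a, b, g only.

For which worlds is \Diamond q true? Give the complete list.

b, c, d, e, f, g

Recall that \Diamond ψ holds at a world iff ψ holds at some accessible world.
Let φ = \Diamond q. Evaluate φ at each world:
  a (successors {d, e, f}): φ is false.
  b (successors {b, c, e, g}): φ is true.
  c (successors {b, d, e, g}): φ is true.
  d (successors {a, c, e, f}): φ is true.
  e (successors {a, b, c, d, f, g}): φ is true.
  f (successors {a, d, e, f}): φ is true.
  g (successors {b, c, e}): φ is true.
For instance, at b:
  At b: \Diamond q requires q at some successor in {b, c, e, g}.
    q holds at b, so \Diamond q is true at b.
Satisfying worlds: {b, c, d, e, f, g}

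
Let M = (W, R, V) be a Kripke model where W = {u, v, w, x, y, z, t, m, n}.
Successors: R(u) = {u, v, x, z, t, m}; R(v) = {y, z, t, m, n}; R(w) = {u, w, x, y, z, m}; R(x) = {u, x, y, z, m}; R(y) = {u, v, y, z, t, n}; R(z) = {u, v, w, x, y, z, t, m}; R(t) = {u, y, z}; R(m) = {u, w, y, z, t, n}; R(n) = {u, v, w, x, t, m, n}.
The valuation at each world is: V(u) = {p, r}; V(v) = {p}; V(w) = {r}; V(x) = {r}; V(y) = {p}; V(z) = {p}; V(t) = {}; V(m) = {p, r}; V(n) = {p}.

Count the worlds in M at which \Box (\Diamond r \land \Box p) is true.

0

Let φ = \Box (\Diamond r \land \Box p). Evaluate φ at each world:
  u (successors {u, v, x, z, t, m}): φ is false.
  v (successors {y, z, t, m, n}): φ is false.
  w (successors {u, w, x, y, z, m}): φ is false.
  x (successors {u, x, y, z, m}): φ is false.
  y (successors {u, v, y, z, t, n}): φ is false.
  z (successors {u, v, w, x, y, z, t, m}): φ is false.
  t (successors {u, y, z}): φ is false.
  m (successors {u, w, y, z, t, n}): φ is false.
  n (successors {u, v, w, x, t, m, n}): φ is false.
For instance, at u:
  At u: \Box (\Diamond r \land \Box p) requires \Diamond r \land \Box p at every successor {u, v, x, z, t, m}.
    \Diamond r \land \Box p fails at u, so \Box (\Diamond r \land \Box p) is false at u.
      At u: \Diamond r is true, \Box p is false, so \Diamond r \land \Box p is false.
Satisfying worlds: none.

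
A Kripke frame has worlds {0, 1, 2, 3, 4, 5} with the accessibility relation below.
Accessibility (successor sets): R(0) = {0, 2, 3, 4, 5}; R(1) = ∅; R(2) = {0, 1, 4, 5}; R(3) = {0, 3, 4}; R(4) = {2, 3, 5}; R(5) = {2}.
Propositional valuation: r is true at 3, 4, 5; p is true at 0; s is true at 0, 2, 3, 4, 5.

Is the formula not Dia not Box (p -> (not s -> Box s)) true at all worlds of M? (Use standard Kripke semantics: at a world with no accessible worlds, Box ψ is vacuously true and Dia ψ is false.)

Let φ = not Dia not Box (p -> (not s -> Box s)). Evaluate φ at each world:
  0 (successors {0, 2, 3, 4, 5}): φ is true.
  1 (successors ∅): φ is true.
  2 (successors {0, 1, 4, 5}): φ is true.
  3 (successors {0, 3, 4}): φ is true.
  4 (successors {2, 3, 5}): φ is true.
  5 (successors {2}): φ is true.
For instance, at 2:
  At 2: Dia not Box (p -> (not s -> Box s)) is false, so not Dia not Box (p -> (not s -> Box s)) is true.
    At 2: Dia not Box (p -> (not s -> Box s)) requires not Box (p -> (not s -> Box s)) at some successor in {0, 1, 4, 5}.
      At 0: not Box (p -> (not s -> Box s)) is false.
      At 1: not Box (p -> (not s -> Box s)) is false.
      At 4: not Box (p -> (not s -> Box s)) is false.
      At 5: not Box (p -> (not s -> Box s)) is false.
    So Dia not Box (p -> (not s -> Box s)) is false at 2.

Yes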